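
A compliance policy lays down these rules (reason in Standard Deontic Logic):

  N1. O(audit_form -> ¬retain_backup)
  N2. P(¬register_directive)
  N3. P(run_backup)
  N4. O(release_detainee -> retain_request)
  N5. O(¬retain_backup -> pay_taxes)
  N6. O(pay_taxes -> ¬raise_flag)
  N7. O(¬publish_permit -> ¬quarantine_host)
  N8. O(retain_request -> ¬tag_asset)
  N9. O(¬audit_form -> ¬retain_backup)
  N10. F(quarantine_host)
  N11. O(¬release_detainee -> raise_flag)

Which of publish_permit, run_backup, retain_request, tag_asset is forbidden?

tag_asset

Premises 1 and 9 cover both cases: O(audit_form -> ¬retain_backup) and O(¬audit_form -> ¬retain_backup). Since audit_form ∨ ¬audit_form is a tautology, O(¬retain_backup) follows.
Applying K to premise 5 (O(¬retain_backup -> pay_taxes)) and O(¬retain_backup) yields O(pay_taxes).
Premise 6 is O(pay_taxes -> ¬raise_flag); since O(pay_taxes), deontic closure gives O(¬raise_flag).
The contrapositive of premise 11 (O(¬release_detainee -> raise_flag)) is O(¬raise_flag -> release_detainee), and O(¬raise_flag) is already established, so O(release_detainee).
With premise 4, O(release_detainee -> retain_request), the K-axiom yields O(retain_request).
From O(retain_request) and premise 8, O(retain_request -> ¬tag_asset), we obtain O(¬tag_asset).
So O(¬tag_asset) holds, i.e. tag_asset is forbidden. None of the other listed options is forbidden under the premises.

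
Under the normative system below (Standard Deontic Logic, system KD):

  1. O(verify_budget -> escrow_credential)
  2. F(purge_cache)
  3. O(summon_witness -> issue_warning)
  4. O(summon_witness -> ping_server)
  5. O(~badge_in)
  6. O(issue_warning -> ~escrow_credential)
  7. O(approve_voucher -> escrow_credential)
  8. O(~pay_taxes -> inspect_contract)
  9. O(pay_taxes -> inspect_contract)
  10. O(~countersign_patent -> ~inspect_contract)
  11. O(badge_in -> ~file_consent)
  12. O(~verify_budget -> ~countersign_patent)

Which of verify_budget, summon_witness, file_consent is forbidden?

summon_witness

By case analysis on pay_taxes: premise 9 gives O(pay_taxes -> inspect_contract) and premise 8 gives O(~pay_taxes -> inspect_contract), so O(inspect_contract) either way.
The contrapositive of premise 10 (O(~countersign_patent -> ~inspect_contract)) is O(inspect_contract -> countersign_patent), and O(inspect_contract) is already established, so O(countersign_patent).
Premise 12, O(~verify_budget -> ~countersign_patent), contraposes to O(countersign_patent -> verify_budget); with O(countersign_patent) we get O(verify_budget).
From O(verify_budget) and premise 1, O(verify_budget -> escrow_credential), we obtain O(escrow_credential).
Premise 6, O(issue_warning -> ~escrow_credential), contraposes to O(escrow_credential -> ~issue_warning); with O(escrow_credential) we get O(~issue_warning).
Premise 3, O(summon_witness -> issue_warning), contraposes to O(~issue_warning -> ~summon_witness); with O(~issue_warning) we get O(~summon_witness).
So O(~summon_witness) holds, i.e. summon_witness is forbidden. None of the other listed options is forbidden under the premises.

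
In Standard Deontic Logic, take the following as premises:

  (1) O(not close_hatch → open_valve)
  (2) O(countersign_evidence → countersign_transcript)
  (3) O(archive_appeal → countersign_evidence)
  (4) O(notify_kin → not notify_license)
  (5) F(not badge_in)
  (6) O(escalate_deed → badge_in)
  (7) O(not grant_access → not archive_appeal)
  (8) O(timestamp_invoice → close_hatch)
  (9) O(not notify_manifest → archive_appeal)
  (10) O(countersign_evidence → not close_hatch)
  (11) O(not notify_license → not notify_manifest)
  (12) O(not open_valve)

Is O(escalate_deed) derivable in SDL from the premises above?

Premise 6 is O(escalate_deed → badge_in); even if O(badge_in) held, inferring O(escalate_deed) would be affirming the consequent — invalid.
No other premise forces O(escalate_deed). An ideal world satisfying every premise can still have escalate_deed false, so O(escalate_deed) is not derivable.

No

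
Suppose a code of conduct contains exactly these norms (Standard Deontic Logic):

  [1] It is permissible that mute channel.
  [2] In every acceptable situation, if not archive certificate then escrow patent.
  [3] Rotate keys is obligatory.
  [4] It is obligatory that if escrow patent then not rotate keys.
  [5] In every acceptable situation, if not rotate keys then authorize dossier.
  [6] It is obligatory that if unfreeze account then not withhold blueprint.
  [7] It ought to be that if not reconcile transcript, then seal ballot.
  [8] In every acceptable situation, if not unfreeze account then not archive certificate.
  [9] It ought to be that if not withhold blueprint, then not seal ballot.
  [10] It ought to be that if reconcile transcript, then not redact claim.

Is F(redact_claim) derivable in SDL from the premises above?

Yes

Premise 3 states O(rotate_keys) outright.
Premise 4, O(escrow_patent → ¬rotate_keys), contraposes to O(rotate_keys → ¬escrow_patent); with O(rotate_keys) we get O(¬escrow_patent).
Premise 2 is O(¬archive_certificate → escrow_patent); contrapositively O(¬escrow_patent → archive_certificate). Since O(¬escrow_patent) holds, K gives O(archive_certificate).
The contrapositive of premise 8 (O(¬unfreeze_account → ¬archive_certificate)) is O(archive_certificate → unfreeze_account), and O(archive_certificate) is already established, so O(unfreeze_account).
Premise 6 is O(unfreeze_account → ¬withhold_blueprint); since O(unfreeze_account), deontic closure gives O(¬withhold_blueprint).
With premise 9, O(¬withhold_blueprint → ¬seal_ballot), the K-axiom yields O(¬seal_ballot).
The contrapositive of premise 7 (O(¬reconcile_transcript → seal_ballot)) is O(¬seal_ballot → reconcile_transcript), and O(¬seal_ballot) is already established, so O(reconcile_transcript).
Applying K to premise 10 (O(reconcile_transcript → ¬redact_claim)) and O(reconcile_transcript) yields O(¬redact_claim).
Premises 1, 5 do not contribute to this derivation.
So O(¬redact_claim) holds, i.e. F(redact_claim). The claim follows.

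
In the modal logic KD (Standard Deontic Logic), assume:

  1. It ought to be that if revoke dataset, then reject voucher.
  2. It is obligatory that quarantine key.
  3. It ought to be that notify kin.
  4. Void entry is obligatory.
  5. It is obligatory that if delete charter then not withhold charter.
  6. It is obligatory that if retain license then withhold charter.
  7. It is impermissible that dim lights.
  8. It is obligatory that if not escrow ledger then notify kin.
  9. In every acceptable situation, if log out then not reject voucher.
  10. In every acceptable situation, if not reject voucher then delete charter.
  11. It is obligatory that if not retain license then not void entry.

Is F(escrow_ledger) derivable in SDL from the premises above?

Premise 8 is O(¬escrow_ledger → notify_kin); even if O(notify_kin) held, inferring O(¬escrow_ledger) would be affirming the consequent — invalid.
No other premise forces O(¬escrow_ledger). An ideal world satisfying every premise can still have escrow_ledger true, so F(escrow_ledger) is not derivable.

No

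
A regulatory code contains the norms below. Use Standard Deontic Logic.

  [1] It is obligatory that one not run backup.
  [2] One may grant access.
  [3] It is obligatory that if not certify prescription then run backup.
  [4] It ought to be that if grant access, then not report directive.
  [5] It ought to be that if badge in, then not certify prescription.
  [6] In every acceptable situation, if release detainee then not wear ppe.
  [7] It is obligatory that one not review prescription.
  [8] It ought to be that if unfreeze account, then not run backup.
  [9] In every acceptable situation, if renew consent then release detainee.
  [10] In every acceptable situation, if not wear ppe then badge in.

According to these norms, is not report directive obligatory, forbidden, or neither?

Premise 4 is O(grant_access → ¬report_directive), but O(grant_access) is not derivable from the premises (the permission P(grant_access) asserts only ¬O(¬grant_access), not O(grant_access)), so it does not yield O(¬report_directive).
No premise or chain of K-axiom applications forces O(¬report_directive), and none forces O(report_directive). So ¬report_directive is neither obligatory nor forbidden under these norms.

Neither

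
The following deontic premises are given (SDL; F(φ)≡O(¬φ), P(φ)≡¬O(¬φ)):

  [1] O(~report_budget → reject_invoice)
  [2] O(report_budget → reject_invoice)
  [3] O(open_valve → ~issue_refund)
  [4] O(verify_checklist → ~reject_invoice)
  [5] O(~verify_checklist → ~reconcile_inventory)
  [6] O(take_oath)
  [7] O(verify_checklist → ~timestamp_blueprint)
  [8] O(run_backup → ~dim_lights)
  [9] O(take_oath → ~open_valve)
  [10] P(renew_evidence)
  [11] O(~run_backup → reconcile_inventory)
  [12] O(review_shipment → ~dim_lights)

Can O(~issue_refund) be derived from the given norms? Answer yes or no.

No

Premise 3 is O(open_valve → ~issue_refund), but O(open_valve) is not derivable from the premises, so it does not yield O(~issue_refund).
No other premise forces O(~issue_refund). An ideal world satisfying every premise can still have ~issue_refund false, so O(~issue_refund) is not derivable.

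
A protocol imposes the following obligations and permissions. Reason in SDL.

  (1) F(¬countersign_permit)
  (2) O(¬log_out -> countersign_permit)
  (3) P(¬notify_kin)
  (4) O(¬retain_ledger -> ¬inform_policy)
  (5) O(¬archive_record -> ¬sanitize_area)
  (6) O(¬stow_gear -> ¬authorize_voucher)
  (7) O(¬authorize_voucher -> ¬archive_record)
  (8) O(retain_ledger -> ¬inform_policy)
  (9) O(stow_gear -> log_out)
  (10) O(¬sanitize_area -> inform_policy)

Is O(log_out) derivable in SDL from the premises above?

Premises 8 and 4 are O(retain_ledger -> ¬inform_policy) and O(¬retain_ledger -> ¬inform_policy); every ideal world satisfies retain_ledger or ¬retain_ledger, so in either case ¬inform_policy holds — hence O(¬inform_policy).
Premise 10, O(¬sanitize_area -> inform_policy), contraposes to O(¬inform_policy -> sanitize_area); with O(¬inform_policy) we get O(sanitize_area).
Premise 5 is O(¬archive_record -> ¬sanitize_area); contrapositively O(sanitize_area -> archive_record). Since O(sanitize_area) holds, K gives O(archive_record).
The contrapositive of premise 7 (O(¬authorize_voucher -> ¬archive_record)) is O(archive_record -> authorize_voucher), and O(archive_record) is already established, so O(authorize_voucher).
The contrapositive of premise 6 (O(¬stow_gear -> ¬authorize_voucher)) is O(authorize_voucher -> stow_gear), and O(authorize_voucher) is already established, so O(stow_gear).
With premise 9, O(stow_gear -> log_out), the K-axiom yields O(log_out).
Premises 1, 2, 3 do not contribute to this derivation.
So O(log_out) follows.

Yes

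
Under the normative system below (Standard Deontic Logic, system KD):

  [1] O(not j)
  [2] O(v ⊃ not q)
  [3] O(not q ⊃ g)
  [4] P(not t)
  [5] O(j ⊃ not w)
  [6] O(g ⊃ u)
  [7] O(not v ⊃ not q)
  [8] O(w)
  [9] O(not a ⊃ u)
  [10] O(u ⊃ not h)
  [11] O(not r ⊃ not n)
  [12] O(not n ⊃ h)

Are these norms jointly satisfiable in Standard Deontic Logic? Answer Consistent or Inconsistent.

Consistent

Premise 5 is O(j ⊃ not w), but O(j) is not derivable from the premises, so it does not yield O(not w).
So O(not w) is not derivable, and the apparent clash with O(w) does not arise.
A world satisfying every obligation exists (e.g. a=false, g=true, h=false, j=false, n=true, q=false, r=true, t=false, u=true, v=false, w=true); no atom is both obligatory and forbidden, so the set is consistent.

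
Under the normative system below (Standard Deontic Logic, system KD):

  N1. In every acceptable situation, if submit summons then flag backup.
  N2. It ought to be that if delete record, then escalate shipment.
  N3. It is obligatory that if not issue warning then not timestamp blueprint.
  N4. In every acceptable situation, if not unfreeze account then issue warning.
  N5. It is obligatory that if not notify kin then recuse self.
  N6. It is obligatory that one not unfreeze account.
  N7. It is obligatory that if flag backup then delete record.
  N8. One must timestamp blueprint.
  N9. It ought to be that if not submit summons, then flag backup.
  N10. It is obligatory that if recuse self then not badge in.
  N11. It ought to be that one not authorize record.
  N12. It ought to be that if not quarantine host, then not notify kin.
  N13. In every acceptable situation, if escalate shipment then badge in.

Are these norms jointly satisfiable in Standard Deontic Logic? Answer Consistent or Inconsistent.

Premise 3 is O(¬issue_warning → ¬timestamp_blueprint), but O(¬issue_warning) is not derivable from the premises, so it does not yield O(¬timestamp_blueprint).
So O(¬timestamp_blueprint) is not derivable, and the apparent clash with O(timestamp_blueprint) does not arise.
A world satisfying every obligation exists (e.g. authorize_record=false, badge_in=true, delete_record=true, escalate_shipment=true, flag_backup=true, issue_warning=true, notify_kin=true, quarantine_host=true, recuse_self=false, submit_summons=false, timestamp_blueprint=true, unfreeze_account=false); no atom is both obligatory and forbidden, so the set is consistent.

Consistent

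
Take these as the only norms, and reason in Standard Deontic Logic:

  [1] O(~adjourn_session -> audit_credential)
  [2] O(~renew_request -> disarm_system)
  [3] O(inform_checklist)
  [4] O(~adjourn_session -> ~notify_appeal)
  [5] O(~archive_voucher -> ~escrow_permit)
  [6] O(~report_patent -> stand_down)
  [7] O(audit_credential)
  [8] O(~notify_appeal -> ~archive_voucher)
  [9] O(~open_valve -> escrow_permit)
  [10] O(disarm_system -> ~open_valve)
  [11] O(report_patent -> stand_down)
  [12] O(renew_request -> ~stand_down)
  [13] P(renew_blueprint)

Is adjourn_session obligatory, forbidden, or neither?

Obligatory

By case analysis on report_patent: premise 11 gives O(report_patent -> stand_down) and premise 6 gives O(~report_patent -> stand_down), so O(stand_down) either way.
Premise 12, O(renew_request -> ~stand_down), contraposes to O(stand_down -> ~renew_request); with O(stand_down) we get O(~renew_request).
Applying K to premise 2 (O(~renew_request -> disarm_system)) and O(~renew_request) yields O(disarm_system).
Premise 10 is O(disarm_system -> ~open_valve); since O(disarm_system), deontic closure gives O(~open_valve).
With premise 9, O(~open_valve -> escrow_permit), the K-axiom yields O(escrow_permit).
The contrapositive of premise 5 (O(~archive_voucher -> ~escrow_permit)) is O(escrow_permit -> archive_voucher), and O(escrow_permit) is already established, so O(archive_voucher).
The contrapositive of premise 8 (O(~notify_appeal -> ~archive_voucher)) is O(archive_voucher -> notify_appeal), and O(archive_voucher) is already established, so O(notify_appeal).
Premise 4, O(~adjourn_session -> ~notify_appeal), contraposes to O(notify_appeal -> adjourn_session); with O(notify_appeal) we get O(adjourn_session).
Premises 1, 3, 7, 13 do not contribute to this derivation.
Hence adjourn_session is obligatory.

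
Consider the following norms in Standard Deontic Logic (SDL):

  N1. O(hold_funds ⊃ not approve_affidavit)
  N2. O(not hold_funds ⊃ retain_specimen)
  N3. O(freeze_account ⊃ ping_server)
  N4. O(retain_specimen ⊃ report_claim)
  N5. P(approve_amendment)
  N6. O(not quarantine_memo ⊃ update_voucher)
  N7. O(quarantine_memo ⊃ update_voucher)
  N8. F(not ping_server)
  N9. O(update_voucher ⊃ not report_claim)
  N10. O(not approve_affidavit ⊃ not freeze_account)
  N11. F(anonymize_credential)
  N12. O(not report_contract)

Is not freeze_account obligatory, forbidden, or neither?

Premises 7 and 6 are O(quarantine_memo ⊃ update_voucher) and O(not quarantine_memo ⊃ update_voucher); every ideal world satisfies quarantine_memo or not quarantine_memo, so in either case update_voucher holds — hence O(update_voucher).
Premise 9 is O(update_voucher ⊃ not report_claim); since O(update_voucher), deontic closure gives O(not report_claim).
The contrapositive of premise 4 (O(retain_specimen ⊃ report_claim)) is O(not report_claim ⊃ not retain_specimen), and O(not report_claim) is already established, so O(not retain_specimen).
Premise 2, O(not hold_funds ⊃ retain_specimen), contraposes to O(not retain_specimen ⊃ hold_funds); with O(not retain_specimen) we get O(hold_funds).
With premise 1, O(hold_funds ⊃ not approve_affidavit), the K-axiom yields O(not approve_affidavit).
With premise 10, O(not approve_affidavit ⊃ not freeze_account), the K-axiom yields O(not freeze_account).
Premises 3, 5, 8, 11, 12 do not contribute to this derivation.
Hence not freeze_account is obligatory.

Obligatory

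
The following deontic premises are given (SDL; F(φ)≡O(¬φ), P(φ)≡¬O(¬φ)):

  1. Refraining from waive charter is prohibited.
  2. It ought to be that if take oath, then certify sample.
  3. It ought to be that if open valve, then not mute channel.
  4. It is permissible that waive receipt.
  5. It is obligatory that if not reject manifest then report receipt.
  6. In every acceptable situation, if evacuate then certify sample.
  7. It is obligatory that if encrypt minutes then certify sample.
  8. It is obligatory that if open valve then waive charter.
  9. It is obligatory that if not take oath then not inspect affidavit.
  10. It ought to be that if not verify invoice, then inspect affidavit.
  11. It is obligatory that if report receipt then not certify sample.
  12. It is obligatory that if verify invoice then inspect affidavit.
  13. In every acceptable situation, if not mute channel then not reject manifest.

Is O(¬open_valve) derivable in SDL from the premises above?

Premises 10 and 12 cover both cases: O(¬verify_invoice → inspect_affidavit) and O(verify_invoice → inspect_affidavit). Since ¬verify_invoice ∨ verify_invoice is a tautology, O(inspect_affidavit) follows.
Premise 9, O(¬take_oath → ¬inspect_affidavit), contraposes to O(inspect_affidavit → take_oath); with O(inspect_affidavit) we get O(take_oath).
Applying K to premise 2 (O(take_oath → certify_sample)) and O(take_oath) yields O(certify_sample).
Premise 11, O(report_receipt → ¬certify_sample), contraposes to O(certify_sample → ¬report_receipt); with O(certify_sample) we get O(¬report_receipt).
Premise 5, O(¬reject_manifest → report_receipt), contraposes to O(¬report_receipt → reject_manifest); with O(¬report_receipt) we get O(reject_manifest).
Premise 13 is O(¬mute_channel → ¬reject_manifest); contrapositively O(reject_manifest → mute_channel). Since O(reject_manifest) holds, K gives O(mute_channel).
The contrapositive of premise 3 (O(open_valve → ¬mute_channel)) is O(mute_channel → ¬open_valve), and O(mute_channel) is already established, so O(¬open_valve).
Premises 1, 4, 6, 7, 8 do not contribute to this derivation.
So O(¬open_valve) follows.

Yes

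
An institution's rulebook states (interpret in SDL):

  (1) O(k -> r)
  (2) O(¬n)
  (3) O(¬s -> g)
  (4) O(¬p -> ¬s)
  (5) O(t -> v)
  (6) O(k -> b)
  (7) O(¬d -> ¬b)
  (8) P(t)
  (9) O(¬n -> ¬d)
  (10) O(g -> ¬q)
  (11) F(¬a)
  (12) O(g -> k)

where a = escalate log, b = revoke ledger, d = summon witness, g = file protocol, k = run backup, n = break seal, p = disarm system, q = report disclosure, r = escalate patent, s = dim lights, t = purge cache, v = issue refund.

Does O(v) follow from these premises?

Premise 5 is O(t -> v), but O(t) is not derivable from the premises (the permission P(t) asserts only ¬O(¬t), not O(t)), so it does not yield O(v).
No other premise forces O(v). An ideal world satisfying every premise can still have v false, so O(v) is not derivable.

No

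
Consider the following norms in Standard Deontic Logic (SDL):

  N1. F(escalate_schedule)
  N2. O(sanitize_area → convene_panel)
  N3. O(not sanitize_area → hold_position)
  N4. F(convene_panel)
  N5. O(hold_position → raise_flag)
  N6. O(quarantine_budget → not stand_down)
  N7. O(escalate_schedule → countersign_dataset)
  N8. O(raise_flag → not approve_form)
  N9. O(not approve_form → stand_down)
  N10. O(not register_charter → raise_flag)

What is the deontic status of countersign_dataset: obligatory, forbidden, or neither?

Premise 7 is O(escalate_schedule → countersign_dataset), but O(escalate_schedule) is not derivable from the premises, so it does not yield O(countersign_dataset).
No premise or chain of K-axiom applications forces O(countersign_dataset), and none forces O(not countersign_dataset). So countersign_dataset is neither obligatory nor forbidden under these norms.

Neither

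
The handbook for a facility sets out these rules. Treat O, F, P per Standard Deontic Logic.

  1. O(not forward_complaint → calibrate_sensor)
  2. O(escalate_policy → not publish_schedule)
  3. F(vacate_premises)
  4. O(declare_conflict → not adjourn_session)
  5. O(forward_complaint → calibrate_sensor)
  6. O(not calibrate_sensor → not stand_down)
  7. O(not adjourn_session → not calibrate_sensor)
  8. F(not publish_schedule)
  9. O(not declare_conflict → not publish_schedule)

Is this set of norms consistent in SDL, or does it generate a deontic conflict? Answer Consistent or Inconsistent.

Inconsistent

Premises 5 and 1 are O(forward_complaint → calibrate_sensor) and O(not forward_complaint → calibrate_sensor); every ideal world satisfies forward_complaint or not forward_complaint, so in either case calibrate_sensor holds — hence O(calibrate_sensor).
Premise 7 is O(not adjourn_session → not calibrate_sensor); contrapositively O(calibrate_sensor → adjourn_session). Since O(calibrate_sensor) holds, K gives O(adjourn_session).
Premise 4, O(declare_conflict → not adjourn_session), contraposes to O(adjourn_session → not declare_conflict); with O(adjourn_session) we get O(not declare_conflict).
Premise 9 is O(not declare_conflict → not publish_schedule); since O(not declare_conflict), deontic closure gives O(not publish_schedule).
However, F(not publish_schedule) at premise 8 amounts to O(publish_schedule).
We now have both O(not publish_schedule) and O(publish_schedule) — publish_schedule is simultaneously obligatory and forbidden, violating the D-axiom.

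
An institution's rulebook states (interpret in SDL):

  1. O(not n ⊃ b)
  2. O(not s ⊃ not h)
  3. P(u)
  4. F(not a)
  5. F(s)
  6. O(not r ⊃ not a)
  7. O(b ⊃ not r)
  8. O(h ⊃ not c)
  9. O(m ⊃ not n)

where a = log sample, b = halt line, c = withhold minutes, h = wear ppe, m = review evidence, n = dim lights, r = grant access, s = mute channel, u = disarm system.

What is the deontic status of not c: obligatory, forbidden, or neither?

Premise 8 is O(h ⊃ not c), but O(h) is not derivable from the premises, so it does not yield O(not c).
No premise or chain of K-axiom applications forces O(not c), and none forces O(c). So not c is neither obligatory nor forbidden under these norms.

Neither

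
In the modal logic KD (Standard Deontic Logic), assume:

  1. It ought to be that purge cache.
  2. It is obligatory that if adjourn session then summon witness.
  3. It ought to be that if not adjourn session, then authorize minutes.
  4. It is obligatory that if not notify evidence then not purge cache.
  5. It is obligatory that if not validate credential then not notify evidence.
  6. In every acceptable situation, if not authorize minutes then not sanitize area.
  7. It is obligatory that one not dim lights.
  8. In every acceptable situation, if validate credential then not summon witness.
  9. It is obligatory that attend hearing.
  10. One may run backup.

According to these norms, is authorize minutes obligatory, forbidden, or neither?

From premise 1 we have O(purge_cache).
Premise 4 is O(¬notify_evidence → ¬purge_cache); contrapositively O(purge_cache → notify_evidence). Since O(purge_cache) holds, K gives O(notify_evidence).
Premise 5 is O(¬validate_credential → ¬notify_evidence); contrapositively O(notify_evidence → validate_credential). Since O(notify_evidence) holds, K gives O(validate_credential).
With premise 8, O(validate_credential → ¬summon_witness), the K-axiom yields O(¬summon_witness).
Premise 2 is O(adjourn_session → summon_witness); contrapositively O(¬summon_witness → ¬adjourn_session). Since O(¬summon_witness) holds, K gives O(¬adjourn_session).
Premise 3 is O(¬adjourn_session → authorize_minutes); since O(¬adjourn_session), deontic closure gives O(authorize_minutes).
Premises 6, 7, 9, 10 do not contribute to this derivation.
Hence authorize_minutes is obligatory.

Obligatory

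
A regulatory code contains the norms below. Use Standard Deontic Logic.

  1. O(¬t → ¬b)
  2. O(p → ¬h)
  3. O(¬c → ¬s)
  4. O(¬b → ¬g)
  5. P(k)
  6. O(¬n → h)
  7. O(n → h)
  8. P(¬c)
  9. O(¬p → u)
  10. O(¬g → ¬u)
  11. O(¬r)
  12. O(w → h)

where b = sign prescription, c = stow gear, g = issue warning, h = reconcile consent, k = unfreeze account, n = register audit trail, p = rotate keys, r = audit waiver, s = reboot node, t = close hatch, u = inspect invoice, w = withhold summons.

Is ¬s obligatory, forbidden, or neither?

Neither

Premise 3 is O(¬c → ¬s), but O(¬c) is not derivable from the premises (the permission P(¬c) asserts only ¬O(c), not O(¬c)), so it does not yield O(¬s).
No premise or chain of K-axiom applications forces O(¬s), and none forces O(s). So ¬s is neither obligatory nor forbidden under these norms.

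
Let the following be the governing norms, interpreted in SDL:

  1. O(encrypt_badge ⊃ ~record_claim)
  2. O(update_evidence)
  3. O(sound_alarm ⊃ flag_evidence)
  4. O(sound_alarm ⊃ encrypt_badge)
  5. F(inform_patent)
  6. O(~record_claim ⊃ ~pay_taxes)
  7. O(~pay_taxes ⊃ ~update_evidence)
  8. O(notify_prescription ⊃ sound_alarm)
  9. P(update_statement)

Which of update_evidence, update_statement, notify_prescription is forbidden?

From premise 2 we have O(update_evidence).
Premise 7 is O(~pay_taxes ⊃ ~update_evidence); contrapositively O(update_evidence ⊃ pay_taxes). Since O(update_evidence) holds, K gives O(pay_taxes).
Premise 6 is O(~record_claim ⊃ ~pay_taxes); contrapositively O(pay_taxes ⊃ record_claim). Since O(pay_taxes) holds, K gives O(record_claim).
Premise 1, O(encrypt_badge ⊃ ~record_claim), contraposes to O(record_claim ⊃ ~encrypt_badge); with O(record_claim) we get O(~encrypt_badge).
The contrapositive of premise 4 (O(sound_alarm ⊃ encrypt_badge)) is O(~encrypt_badge ⊃ ~sound_alarm), and O(~encrypt_badge) is already established, so O(~sound_alarm).
Premise 8, O(notify_prescription ⊃ sound_alarm), contraposes to O(~sound_alarm ⊃ ~notify_prescription); with O(~sound_alarm) we get O(~notify_prescription).
So O(~notify_prescription) holds, i.e. notify_prescription is forbidden. None of the other listed options is forbidden under the premises.

notify_prescription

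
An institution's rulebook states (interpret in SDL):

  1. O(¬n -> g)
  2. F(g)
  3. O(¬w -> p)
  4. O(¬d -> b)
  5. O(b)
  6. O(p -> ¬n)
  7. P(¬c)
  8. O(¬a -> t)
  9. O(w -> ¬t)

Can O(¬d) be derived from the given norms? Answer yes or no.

No

Premise 4 is O(¬d -> b); even if O(b) held, inferring O(¬d) would be affirming the consequent — invalid.
No other premise forces O(¬d). An ideal world satisfying every premise can still have ¬d false, so O(¬d) is not derivable.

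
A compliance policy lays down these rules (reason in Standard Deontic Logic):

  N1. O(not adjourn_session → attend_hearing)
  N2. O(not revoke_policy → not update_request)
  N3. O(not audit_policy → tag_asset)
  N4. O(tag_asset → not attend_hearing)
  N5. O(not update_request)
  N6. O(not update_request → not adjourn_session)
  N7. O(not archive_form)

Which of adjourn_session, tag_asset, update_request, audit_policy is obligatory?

From premise 5 we have O(not update_request).
Premise 6 is O(not update_request → not adjourn_session); since O(not update_request), deontic closure gives O(not adjourn_session).
From O(not adjourn_session) and premise 1, O(not adjourn_session → attend_hearing), we obtain O(attend_hearing).
Premise 4 is O(tag_asset → not attend_hearing); contrapositively O(attend_hearing → not tag_asset). Since O(attend_hearing) holds, K gives O(not tag_asset).
Premise 3 is O(not audit_policy → tag_asset); contrapositively O(not tag_asset → audit_policy). Since O(not tag_asset) holds, K gives O(audit_policy).
So O(audit_policy) holds — audit_policy is obligatory. None of the other listed options is made obligatory by any chain of premises.

audit_policy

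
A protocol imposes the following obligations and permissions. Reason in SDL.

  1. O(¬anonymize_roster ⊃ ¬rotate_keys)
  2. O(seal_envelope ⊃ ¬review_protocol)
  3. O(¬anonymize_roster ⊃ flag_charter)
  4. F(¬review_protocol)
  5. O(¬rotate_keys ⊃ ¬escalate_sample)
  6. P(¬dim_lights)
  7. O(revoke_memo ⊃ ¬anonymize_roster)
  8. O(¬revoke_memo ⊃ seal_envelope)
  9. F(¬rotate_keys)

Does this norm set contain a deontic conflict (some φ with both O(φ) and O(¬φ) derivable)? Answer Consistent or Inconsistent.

Inconsistent

Premise 9, F(¬rotate_keys), is equivalent to O(rotate_keys).
The contrapositive of premise 1 (O(¬anonymize_roster ⊃ ¬rotate_keys)) is O(rotate_keys ⊃ anonymize_roster), and O(rotate_keys) is already established, so O(anonymize_roster).
The contrapositive of premise 7 (O(revoke_memo ⊃ ¬anonymize_roster)) is O(anonymize_roster ⊃ ¬revoke_memo), and O(anonymize_roster) is already established, so O(¬revoke_memo).
Premise 8 is O(¬revoke_memo ⊃ seal_envelope); since O(¬revoke_memo), deontic closure gives O(seal_envelope).
Premise 2 is O(seal_envelope ⊃ ¬review_protocol); since O(seal_envelope), deontic closure gives O(¬review_protocol).
Yet premise 4 is F(¬review_protocol), i.e. O(review_protocol).
We now have both O(¬review_protocol) and O(review_protocol) — review_protocol is simultaneously obligatory and forbidden, violating the D-axiom.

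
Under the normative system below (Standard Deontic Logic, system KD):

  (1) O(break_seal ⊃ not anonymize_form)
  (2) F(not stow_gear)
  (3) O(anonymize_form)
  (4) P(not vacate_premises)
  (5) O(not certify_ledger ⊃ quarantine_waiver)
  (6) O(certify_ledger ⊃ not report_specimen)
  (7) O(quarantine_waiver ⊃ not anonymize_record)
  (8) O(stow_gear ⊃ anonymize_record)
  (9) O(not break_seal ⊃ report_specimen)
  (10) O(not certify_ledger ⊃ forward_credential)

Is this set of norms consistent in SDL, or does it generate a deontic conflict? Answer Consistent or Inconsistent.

F(not stow_gear) at premise 2 means O(stow_gear).
Premise 8 is O(stow_gear ⊃ anonymize_record); since O(stow_gear), deontic closure gives O(anonymize_record).
Premise 7, O(quarantine_waiver ⊃ not anonymize_record), contraposes to O(anonymize_record ⊃ not quarantine_waiver); with O(anonymize_record) we get O(not quarantine_waiver).
Premise 5, O(not certify_ledger ⊃ quarantine_waiver), contraposes to O(not quarantine_waiver ⊃ certify_ledger); with O(not quarantine_waiver) we get O(certify_ledger).
Applying K to premise 6 (O(certify_ledger ⊃ not report_specimen)) and O(certify_ledger) yields O(not report_specimen).
Premise 9, O(not break_seal ⊃ report_specimen), contraposes to O(not report_specimen ⊃ break_seal); with O(not report_specimen) we get O(break_seal).
Premise 1 is O(break_seal ⊃ not anonymize_form); since O(break_seal), deontic closure gives O(not anonymize_form).
However, premise 3 gives O(anonymize_form).
We now have both O(not anonymize_form) and O(anonymize_form) — anonymize_form is simultaneously obligatory and forbidden, violating the D-axiom.

Inconsistent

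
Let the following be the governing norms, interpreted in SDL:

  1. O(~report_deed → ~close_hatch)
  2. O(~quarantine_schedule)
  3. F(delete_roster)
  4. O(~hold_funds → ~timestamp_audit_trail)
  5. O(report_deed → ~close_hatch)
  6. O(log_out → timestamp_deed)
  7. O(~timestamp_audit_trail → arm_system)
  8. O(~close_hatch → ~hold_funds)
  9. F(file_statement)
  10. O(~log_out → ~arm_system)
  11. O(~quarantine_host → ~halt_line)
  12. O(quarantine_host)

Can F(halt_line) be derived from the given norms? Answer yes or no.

No

Premise 11 is O(~quarantine_host → ~halt_line), but O(~quarantine_host) is not derivable from the premises, so it does not yield O(~halt_line).
No other premise forces O(~halt_line). An ideal world satisfying every premise can still have halt_line true, so F(halt_line) is not derivable.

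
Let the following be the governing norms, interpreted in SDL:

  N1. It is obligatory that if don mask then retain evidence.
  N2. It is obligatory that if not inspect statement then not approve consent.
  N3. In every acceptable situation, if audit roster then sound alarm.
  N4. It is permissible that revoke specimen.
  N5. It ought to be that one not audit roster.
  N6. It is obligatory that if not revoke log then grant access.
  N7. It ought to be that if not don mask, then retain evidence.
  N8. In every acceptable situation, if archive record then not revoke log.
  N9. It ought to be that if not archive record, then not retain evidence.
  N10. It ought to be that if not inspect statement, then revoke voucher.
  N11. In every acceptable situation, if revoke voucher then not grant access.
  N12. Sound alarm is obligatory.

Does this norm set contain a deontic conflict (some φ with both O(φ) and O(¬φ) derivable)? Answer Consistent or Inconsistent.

Consistent

Premise 3 is O(audit_roster → sound_alarm); even if O(sound_alarm) held, inferring O(audit_roster) would be affirming the consequent — invalid.
So O(audit_roster) is not derivable, and the apparent clash with O(¬audit_roster) does not arise.
A world satisfying every obligation exists (e.g. approve_consent=false, archive_record=true, audit_roster=false, don_mask=false, grant_access=true, inspect_statement=true, retain_evidence=true, revoke_log=false, revoke_specimen=false, revoke_voucher=false, sound_alarm=true); no atom is both obligatory and forbidden, so the set is consistent.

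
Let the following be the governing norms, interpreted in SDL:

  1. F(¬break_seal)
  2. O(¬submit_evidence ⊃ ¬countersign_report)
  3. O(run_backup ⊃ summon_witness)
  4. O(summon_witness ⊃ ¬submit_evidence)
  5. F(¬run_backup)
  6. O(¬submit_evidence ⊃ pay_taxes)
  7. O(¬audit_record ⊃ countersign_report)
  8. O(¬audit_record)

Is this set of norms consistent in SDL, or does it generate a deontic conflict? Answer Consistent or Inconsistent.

Premise 8 gives O(¬audit_record).
With premise 7, O(¬audit_record ⊃ countersign_report), the K-axiom yields O(countersign_report).
Premise 2, O(¬submit_evidence ⊃ ¬countersign_report), contraposes to O(countersign_report ⊃ submit_evidence); with O(countersign_report) we get O(submit_evidence).
Premise 4, O(summon_witness ⊃ ¬submit_evidence), contraposes to O(submit_evidence ⊃ ¬summon_witness); with O(submit_evidence) we get O(¬summon_witness).
Premise 3, O(run_backup ⊃ summon_witness), contraposes to O(¬summon_witness ⊃ ¬run_backup); with O(¬summon_witness) we get O(¬run_backup).
But premise 5, F(¬run_backup), means O(run_backup).
We now have both O(¬run_backup) and O(run_backup) — run_backup is simultaneously obligatory and forbidden, violating the D-axiom.

Inconsistent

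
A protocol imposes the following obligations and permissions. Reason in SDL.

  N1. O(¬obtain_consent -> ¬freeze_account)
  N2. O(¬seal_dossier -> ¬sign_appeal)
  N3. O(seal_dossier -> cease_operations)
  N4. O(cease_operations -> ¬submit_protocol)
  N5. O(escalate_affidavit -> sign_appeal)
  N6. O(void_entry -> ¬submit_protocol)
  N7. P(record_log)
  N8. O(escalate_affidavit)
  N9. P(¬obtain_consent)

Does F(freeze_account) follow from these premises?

No

Premise 1 is O(¬obtain_consent -> ¬freeze_account), but O(¬obtain_consent) is not derivable from the premises (the permission P(¬obtain_consent) asserts only ¬O(obtain_consent), not O(¬obtain_consent)), so it does not yield O(¬freeze_account).
No other premise forces O(¬freeze_account). An ideal world satisfying every premise can still have freeze_account true, so F(freeze_account) is not derivable.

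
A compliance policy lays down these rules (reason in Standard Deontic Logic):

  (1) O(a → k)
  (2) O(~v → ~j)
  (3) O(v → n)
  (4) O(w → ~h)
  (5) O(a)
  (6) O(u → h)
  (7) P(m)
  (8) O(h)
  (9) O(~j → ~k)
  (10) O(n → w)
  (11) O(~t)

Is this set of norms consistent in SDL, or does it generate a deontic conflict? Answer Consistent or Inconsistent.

Premise 8 states O(h) outright.
Premise 4, O(w → ~h), contraposes to O(h → ~w); with O(h) we get O(~w).
The contrapositive of premise 10 (O(n → w)) is O(~w → ~n), and O(~w) is already established, so O(~n).
The contrapositive of premise 3 (O(v → n)) is O(~n → ~v), and O(~n) is already established, so O(~v).
Premise 2 is O(~v → ~j); since O(~v), deontic closure gives O(~j).
Applying K to premise 9 (O(~j → ~k)) and O(~j) yields O(~k).
Premise 1, O(a → k), contraposes to O(~k → ~a); with O(~k) we get O(~a).
However, premise 5 gives O(a).
We now have both O(~a) and O(a) — a is simultaneously obligatory and forbidden, violating the D-axiom.

Inconsistent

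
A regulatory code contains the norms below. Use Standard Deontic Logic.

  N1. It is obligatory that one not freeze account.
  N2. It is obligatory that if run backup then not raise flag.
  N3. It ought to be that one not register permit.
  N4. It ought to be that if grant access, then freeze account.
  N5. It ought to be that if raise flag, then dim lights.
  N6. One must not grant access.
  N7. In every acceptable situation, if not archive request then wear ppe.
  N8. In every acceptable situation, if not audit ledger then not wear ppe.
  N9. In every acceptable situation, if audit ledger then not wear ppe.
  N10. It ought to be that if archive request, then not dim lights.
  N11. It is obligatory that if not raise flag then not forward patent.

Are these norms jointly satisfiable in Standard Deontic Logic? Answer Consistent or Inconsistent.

Consistent

Premise 4 is O(grant_access → freeze_account), but O(grant_access) is not derivable from the premises, so it does not yield O(freeze_account).
So O(freeze_account) is not derivable, and the apparent clash with O(¬freeze_account) does not arise.
A world satisfying every obligation exists (e.g. archive_request=true, audit_ledger=false, dim_lights=false, forward_patent=false, freeze_account=false, grant_access=false, raise_flag=false, register_permit=false, run_backup=false, wear_ppe=false); no atom is both obligatory and forbidden, so the set is consistent.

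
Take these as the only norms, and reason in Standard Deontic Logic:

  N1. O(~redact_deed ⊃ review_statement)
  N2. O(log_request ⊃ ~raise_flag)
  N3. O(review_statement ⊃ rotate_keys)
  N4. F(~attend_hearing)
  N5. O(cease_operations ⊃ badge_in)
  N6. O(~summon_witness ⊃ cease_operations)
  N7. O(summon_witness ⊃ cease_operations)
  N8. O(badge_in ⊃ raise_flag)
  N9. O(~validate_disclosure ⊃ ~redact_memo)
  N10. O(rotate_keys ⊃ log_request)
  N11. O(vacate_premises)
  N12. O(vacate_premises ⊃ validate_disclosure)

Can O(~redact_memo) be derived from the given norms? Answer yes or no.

No

Premise 9 is O(~validate_disclosure ⊃ ~redact_memo), but O(~validate_disclosure) is not derivable from the premises, so it does not yield O(~redact_memo).
No other premise forces O(~redact_memo). An ideal world satisfying every premise can still have ~redact_memo false, so O(~redact_memo) is not derivable.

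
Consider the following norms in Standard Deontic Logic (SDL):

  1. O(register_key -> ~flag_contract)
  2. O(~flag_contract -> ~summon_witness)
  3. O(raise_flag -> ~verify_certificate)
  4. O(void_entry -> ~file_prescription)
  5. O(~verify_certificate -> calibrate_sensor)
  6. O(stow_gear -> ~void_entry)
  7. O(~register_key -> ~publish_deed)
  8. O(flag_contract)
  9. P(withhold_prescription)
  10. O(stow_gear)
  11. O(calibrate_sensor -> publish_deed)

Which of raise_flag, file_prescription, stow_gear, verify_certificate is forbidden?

raise_flag

Premise 8 states O(flag_contract) outright.
Premise 1 is O(register_key -> ~flag_contract); contrapositively O(flag_contract -> ~register_key). Since O(flag_contract) holds, K gives O(~register_key).
Applying K to premise 7 (O(~register_key -> ~publish_deed)) and O(~register_key) yields O(~publish_deed).
Premise 11 is O(calibrate_sensor -> publish_deed); contrapositively O(~publish_deed -> ~calibrate_sensor). Since O(~publish_deed) holds, K gives O(~calibrate_sensor).
Premise 5 is O(~verify_certificate -> calibrate_sensor); contrapositively O(~calibrate_sensor -> verify_certificate). Since O(~calibrate_sensor) holds, K gives O(verify_certificate).
The contrapositive of premise 3 (O(raise_flag -> ~verify_certificate)) is O(verify_certificate -> ~raise_flag), and O(verify_certificate) is already established, so O(~raise_flag).
So O(~raise_flag) holds, i.e. raise_flag is forbidden. None of the other listed options is forbidden under the premises.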